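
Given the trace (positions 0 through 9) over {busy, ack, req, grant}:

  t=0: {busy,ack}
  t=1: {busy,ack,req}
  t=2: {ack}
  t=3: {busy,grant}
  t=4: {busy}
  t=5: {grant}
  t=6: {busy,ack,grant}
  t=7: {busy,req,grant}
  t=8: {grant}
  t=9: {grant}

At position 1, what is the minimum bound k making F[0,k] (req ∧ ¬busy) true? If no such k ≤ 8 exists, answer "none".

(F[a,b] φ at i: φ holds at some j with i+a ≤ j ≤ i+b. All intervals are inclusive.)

Scan j = 1,2,… for (req ∧ ¬busy):
  j=1: fails
  j=2: fails
  j=3: fails
  j=4: fails
  j=5: fails
  j=6: fails
  j=7: fails
  j=8: fails
  j=9: fails
No j in [1,9] satisfies it → none.

none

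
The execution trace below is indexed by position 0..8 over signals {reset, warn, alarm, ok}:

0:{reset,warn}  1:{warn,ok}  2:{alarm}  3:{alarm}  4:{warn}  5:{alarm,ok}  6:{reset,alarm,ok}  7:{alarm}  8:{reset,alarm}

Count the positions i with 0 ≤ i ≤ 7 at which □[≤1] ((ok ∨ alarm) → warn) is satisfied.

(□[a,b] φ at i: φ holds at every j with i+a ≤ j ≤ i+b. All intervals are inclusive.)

Evaluate at each i in [0,7]:
  i=0: ✓ (all of [0,1])
  i=1: ✗ (fails at j=2)
  i=2: ✗ (fails at j=2)
  i=3: ✗ (fails at j=3)
  i=4: ✗ (fails at j=5)
  i=5: ✗ (fails at j=5)
  i=6: ✗ (fails at j=6)
  i=7: ✗ (fails at j=7)
Positions where it holds: {0} → 1.

1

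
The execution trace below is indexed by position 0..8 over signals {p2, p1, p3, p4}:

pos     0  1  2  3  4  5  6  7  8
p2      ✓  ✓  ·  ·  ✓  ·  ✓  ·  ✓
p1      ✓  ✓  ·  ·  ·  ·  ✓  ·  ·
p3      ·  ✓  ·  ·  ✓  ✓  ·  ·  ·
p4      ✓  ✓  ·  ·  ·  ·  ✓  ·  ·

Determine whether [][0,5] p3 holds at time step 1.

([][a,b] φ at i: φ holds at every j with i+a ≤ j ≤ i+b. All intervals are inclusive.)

Does not hold

Check p3 at every j in [1,6]:
  j=1: true
  j=2: false
  j=3: false
  j=4: true
  j=5: true
  j=6: false
Fails at j=2 → formula fails.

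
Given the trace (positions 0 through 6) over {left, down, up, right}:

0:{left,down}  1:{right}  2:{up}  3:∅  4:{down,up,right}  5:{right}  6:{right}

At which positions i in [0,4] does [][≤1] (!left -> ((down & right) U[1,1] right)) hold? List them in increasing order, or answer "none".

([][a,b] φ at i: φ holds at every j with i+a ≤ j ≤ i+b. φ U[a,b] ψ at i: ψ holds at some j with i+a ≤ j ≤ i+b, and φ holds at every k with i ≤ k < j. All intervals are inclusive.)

Evaluate at each i in [0,4]:
  i=0: ✗ (fails at j=1)
  i=1: ✗ (fails at j=1)
  i=2: ✗ (fails at j=2)
  i=3: ✗ (fails at j=3)
  i=4: ✗ (fails at j=5)

none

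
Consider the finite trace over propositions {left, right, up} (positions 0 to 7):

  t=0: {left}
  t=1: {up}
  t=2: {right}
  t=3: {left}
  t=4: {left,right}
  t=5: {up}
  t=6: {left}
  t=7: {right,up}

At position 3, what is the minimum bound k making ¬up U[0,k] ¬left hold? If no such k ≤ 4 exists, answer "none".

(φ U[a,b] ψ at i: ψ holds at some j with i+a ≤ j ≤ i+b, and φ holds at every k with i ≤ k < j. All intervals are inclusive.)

2

Need earliest j ≥ 3 with ¬left, and ¬up at every k in [3,j-1].
  j=3: rhs fails.
  j=4: rhs fails.
  j=5: rhs holds; lhs holds on [3,4]. k = 2.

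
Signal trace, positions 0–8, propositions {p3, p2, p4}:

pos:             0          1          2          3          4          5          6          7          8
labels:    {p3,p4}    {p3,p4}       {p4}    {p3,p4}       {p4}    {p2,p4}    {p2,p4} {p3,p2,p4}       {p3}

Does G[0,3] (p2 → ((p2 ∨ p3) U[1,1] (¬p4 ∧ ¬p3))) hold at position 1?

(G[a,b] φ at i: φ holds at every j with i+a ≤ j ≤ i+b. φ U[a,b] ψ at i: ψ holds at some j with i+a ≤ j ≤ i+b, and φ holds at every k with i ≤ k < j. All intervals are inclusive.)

Yes

Check (p2 → ((p2 ∨ p3) U[1,1] (¬p4 ∧ ¬p3))) at every j in [1,4]:
  j=1: antecedent false → ✓
  j=2: antecedent false → ✓
  j=3: antecedent false → ✓
  j=4: antecedent false → ✓
All positions satisfy it → formula holds.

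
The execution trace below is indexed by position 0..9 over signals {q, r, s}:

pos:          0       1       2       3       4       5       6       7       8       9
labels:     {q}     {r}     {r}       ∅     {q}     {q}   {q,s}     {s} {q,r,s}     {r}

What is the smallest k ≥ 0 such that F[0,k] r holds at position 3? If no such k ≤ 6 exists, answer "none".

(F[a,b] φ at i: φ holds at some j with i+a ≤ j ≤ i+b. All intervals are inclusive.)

5

Scan j = 3,4,… for r:
  j=3: fails
  j=4: fails
  j=5: fails
  j=6: fails
  j=7: fails
  j=8: holds
First hit at j=8, so smallest k = 8-3 = 5.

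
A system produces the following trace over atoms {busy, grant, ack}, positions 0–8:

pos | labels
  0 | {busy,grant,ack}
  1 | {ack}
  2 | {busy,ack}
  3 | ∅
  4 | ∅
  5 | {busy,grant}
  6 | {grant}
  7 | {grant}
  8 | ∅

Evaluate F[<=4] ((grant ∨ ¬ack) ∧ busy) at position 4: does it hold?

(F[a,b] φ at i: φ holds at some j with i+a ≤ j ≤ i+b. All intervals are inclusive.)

Check ((grant ∨ ¬ack) ∧ busy) at each j in [4,8]:
  j=4: false
  j=5: true
  j=6: false
  j=7: false
  j=8: false
Found at j=5 → formula holds.

True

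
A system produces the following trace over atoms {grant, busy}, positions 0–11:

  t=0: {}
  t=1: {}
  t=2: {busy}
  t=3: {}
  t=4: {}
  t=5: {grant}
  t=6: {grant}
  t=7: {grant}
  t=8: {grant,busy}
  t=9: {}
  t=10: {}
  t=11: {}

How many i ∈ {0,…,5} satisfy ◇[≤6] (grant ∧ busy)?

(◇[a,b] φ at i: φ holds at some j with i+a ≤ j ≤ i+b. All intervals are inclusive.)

Evaluate at each i in [0,5]:
  i=0: ✗ (none in [0,6])
  i=1: ✗ (none in [1,7])
  i=2: ✓ (witness j=8)
  i=3: ✓ (witness j=8)
  i=4: ✓ (witness j=8)
  i=5: ✓ (witness j=8)
Positions where it holds: {2, 3, 4, 5} → 4.

4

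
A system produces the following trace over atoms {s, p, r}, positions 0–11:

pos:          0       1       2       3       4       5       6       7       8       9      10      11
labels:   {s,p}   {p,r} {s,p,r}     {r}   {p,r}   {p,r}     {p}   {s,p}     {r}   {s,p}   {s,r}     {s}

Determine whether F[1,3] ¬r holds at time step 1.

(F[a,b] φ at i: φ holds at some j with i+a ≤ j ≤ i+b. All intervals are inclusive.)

Check ¬r at each j in [2,4]:
  j=2: false
  j=3: false
  j=4: false
No position in the window satisfies it → formula fails.

Does not hold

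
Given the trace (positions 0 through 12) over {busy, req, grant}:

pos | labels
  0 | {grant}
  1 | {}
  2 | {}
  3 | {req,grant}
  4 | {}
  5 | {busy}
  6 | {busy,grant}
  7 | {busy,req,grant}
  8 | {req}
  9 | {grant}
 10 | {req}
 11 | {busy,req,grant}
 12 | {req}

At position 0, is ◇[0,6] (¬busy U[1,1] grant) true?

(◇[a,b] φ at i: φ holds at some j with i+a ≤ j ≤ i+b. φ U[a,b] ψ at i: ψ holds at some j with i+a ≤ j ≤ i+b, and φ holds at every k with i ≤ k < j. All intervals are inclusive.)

Check (¬busy U[1,1] grant) at each j in [0,6]:
  j=0: fails
  j=1: fails
  j=2: holds
  j=3: fails
  j=4: fails
  j=5: fails
  j=6: fails
Found at j=2 → formula holds.

True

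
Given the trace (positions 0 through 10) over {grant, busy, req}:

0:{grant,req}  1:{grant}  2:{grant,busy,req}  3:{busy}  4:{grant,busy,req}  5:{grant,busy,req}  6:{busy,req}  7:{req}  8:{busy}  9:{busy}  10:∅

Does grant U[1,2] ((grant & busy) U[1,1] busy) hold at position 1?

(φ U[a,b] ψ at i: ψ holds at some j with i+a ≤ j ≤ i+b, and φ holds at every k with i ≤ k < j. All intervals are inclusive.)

Holds

Need some j in [2,3] with ((grant & busy) U[1,1] busy), and grant at every k in [1,j-1].
  j=2: ((grant & busy) U[1,1] busy) holds; grant holds at every k in [1,1] → satisfied.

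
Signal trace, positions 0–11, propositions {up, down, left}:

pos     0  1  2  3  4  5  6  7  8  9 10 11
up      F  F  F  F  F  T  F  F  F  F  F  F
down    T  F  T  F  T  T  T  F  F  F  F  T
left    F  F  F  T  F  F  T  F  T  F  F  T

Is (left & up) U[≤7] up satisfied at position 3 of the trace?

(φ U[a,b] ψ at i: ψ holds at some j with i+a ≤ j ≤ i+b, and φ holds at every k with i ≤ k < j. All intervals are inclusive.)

False

Need some j in [3,10] with up, and (left & up) at every k in [3,j-1].
  j=3: up false.
  j=4: up false.
  j=5: up holds, but (left & up) fails at k=3 → not this j.
  j=6: up false.
  j=7: up false.
  j=8: up false.
  j=9: up false.
  j=10: up false.
No j in the window works → until fails.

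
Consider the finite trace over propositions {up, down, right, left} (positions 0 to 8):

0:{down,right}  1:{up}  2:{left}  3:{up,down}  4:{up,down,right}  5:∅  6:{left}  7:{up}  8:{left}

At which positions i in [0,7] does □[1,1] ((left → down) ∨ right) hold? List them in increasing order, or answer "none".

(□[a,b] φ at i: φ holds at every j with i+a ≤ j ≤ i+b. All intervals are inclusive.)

0, 2, 3, 4, 6

Evaluate at each i in [0,7]:
  i=0: ✓ (all of [1,1])
  i=1: ✗ (fails at j=2)
  i=2: ✓ (all of [3,3])
  i=3: ✓ (all of [4,4])
  i=4: ✓ (all of [5,5])
  i=5: ✗ (fails at j=6)
  i=6: ✓ (all of [7,7])
  i=7: ✗ (fails at j=8)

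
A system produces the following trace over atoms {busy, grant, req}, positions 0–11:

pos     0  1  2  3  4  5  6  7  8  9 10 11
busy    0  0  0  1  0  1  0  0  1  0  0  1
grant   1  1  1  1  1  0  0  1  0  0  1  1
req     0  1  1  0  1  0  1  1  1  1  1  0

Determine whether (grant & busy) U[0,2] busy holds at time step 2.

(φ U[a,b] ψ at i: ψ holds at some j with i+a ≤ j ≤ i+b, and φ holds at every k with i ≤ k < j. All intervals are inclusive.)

No

Need some j in [2,4] with busy, and (grant & busy) at every k in [2,j-1].
  j=2: busy false.
  j=3: busy holds, but (grant & busy) fails at k=2 → not this j.
  j=4: busy false.
No j in the window works → until fails.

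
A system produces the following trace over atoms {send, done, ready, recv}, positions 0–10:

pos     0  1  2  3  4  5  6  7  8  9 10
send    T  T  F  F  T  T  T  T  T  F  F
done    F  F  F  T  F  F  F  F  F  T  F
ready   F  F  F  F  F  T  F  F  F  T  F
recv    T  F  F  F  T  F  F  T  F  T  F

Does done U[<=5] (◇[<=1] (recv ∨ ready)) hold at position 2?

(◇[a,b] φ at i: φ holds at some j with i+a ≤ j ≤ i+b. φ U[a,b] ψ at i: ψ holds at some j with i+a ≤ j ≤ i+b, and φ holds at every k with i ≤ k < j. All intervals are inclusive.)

Need some j in [2,7] with ◇[<=1] (recv ∨ ready), and done at every k in [2,j-1].
  j=2: ◇[<=1] (recv ∨ ready) — fails (none in [2,3]).
  j=3: ◇[<=1] (recv ∨ ready) holds, but done fails at k=2 → not this j.
  j=4: ◇[<=1] (recv ∨ ready) holds, but done fails at k=2 → not this j.
  j=5: ◇[<=1] (recv ∨ ready) holds, but done fails at k=2 → not this j.
  j=6: ◇[<=1] (recv ∨ ready) holds, but done fails at k=2 → not this j.
  j=7: ◇[<=1] (recv ∨ ready) holds, but done fails at k=2 → not this j.
No j in the window works → until fails.

False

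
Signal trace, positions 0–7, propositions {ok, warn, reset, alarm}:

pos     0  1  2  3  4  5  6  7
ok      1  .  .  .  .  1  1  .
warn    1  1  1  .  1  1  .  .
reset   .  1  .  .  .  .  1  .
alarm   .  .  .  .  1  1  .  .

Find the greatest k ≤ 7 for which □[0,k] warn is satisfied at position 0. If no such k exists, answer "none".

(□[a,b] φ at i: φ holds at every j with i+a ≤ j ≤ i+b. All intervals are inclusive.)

warn must hold from j=0 onward; find where it first fails.
  j=0: holds
  j=1: holds
  j=2: holds
  j=3: fails
Holds on [0,2], so largest k = 2.

2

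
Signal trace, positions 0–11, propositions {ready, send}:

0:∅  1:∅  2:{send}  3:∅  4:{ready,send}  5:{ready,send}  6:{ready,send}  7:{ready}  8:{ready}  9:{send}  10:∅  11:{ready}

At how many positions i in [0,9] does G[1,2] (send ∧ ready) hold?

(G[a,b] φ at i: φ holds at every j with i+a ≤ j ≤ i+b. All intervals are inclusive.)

Evaluate at each i in [0,9]:
  i=0: ✗ (fails at j=1)
  i=1: ✗ (fails at j=2)
  i=2: ✗ (fails at j=3)
  i=3: ✓ (all of [4,5])
  i=4: ✓ (all of [5,6])
  i=5: ✗ (fails at j=7)
  i=6: ✗ (fails at j=7)
  i=7: ✗ (fails at j=8)
  i=8: ✗ (fails at j=9)
  i=9: ✗ (fails at j=10)
Positions where it holds: {3, 4} → 2.

2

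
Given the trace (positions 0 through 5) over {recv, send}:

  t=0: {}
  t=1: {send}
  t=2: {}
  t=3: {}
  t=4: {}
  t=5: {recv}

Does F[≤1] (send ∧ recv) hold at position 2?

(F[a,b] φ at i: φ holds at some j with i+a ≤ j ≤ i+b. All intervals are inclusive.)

Check (send ∧ recv) at each j in [2,3]:
  j=2: false
  j=3: false
No position in the window satisfies it → formula fails.

No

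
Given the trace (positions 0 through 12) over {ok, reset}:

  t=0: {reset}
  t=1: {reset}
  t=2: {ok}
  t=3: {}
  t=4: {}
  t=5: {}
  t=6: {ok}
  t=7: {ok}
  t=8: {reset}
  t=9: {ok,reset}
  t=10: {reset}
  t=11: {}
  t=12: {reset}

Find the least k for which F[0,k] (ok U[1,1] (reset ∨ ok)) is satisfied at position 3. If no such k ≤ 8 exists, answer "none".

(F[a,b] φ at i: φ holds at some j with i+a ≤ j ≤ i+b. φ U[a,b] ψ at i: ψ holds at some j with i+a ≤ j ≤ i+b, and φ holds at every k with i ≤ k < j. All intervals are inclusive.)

3

Scan j = 3,4,… for (ok U[1,1] (reset ∨ ok)):
  j=3: fails
  j=4: fails
  j=5: fails
  j=6: holds
First hit at j=6, so smallest k = 6-3 = 3.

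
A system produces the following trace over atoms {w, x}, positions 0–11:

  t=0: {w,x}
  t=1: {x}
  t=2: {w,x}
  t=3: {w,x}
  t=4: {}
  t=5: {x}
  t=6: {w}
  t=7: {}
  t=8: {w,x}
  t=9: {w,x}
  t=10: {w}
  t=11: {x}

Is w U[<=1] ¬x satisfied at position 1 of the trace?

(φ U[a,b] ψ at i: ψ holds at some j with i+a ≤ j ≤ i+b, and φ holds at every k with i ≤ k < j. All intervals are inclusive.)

False

Need some j in [1,2] with ¬x, and w at every k in [1,j-1].
  j=1: ¬x false.
  j=2: ¬x false.
No j in the window works → until fails.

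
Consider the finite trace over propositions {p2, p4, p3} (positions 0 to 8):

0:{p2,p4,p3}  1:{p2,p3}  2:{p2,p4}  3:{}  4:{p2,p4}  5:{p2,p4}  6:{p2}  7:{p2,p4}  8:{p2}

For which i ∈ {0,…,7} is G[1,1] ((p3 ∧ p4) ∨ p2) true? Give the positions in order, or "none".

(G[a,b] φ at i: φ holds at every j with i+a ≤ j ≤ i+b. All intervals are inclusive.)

Evaluate at each i in [0,7]:
  i=0: ✓ (all of [1,1])
  i=1: ✓ (all of [2,2])
  i=2: ✗ (fails at j=3)
  i=3: ✓ (all of [4,4])
  i=4: ✓ (all of [5,5])
  i=5: ✓ (all of [6,6])
  i=6: ✓ (all of [7,7])
  i=7: ✓ (all of [8,8])

0, 1, 3, 4, 5, 6, 7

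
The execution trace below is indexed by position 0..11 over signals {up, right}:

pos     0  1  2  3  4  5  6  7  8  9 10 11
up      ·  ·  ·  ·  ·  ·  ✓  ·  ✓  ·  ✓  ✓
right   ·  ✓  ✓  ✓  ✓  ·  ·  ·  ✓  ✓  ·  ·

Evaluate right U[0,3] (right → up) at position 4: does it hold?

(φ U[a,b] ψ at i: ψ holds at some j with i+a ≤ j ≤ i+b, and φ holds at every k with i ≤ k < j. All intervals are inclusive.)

Need some j in [4,7] with (right → up), and right at every k in [4,j-1].
  j=4: (right → up) false.
  j=5: (right → up) holds; right holds at every k in [4,4] → satisfied.

Yes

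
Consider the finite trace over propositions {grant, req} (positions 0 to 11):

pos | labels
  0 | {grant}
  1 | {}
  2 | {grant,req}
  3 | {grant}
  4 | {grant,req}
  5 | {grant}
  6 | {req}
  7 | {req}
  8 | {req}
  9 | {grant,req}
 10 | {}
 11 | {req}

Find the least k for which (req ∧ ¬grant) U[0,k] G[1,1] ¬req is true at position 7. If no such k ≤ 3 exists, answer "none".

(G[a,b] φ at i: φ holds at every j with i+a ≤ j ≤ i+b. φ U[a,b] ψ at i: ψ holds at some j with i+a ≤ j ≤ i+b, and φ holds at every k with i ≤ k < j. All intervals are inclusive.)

2

Need earliest j ≥ 7 with G[1,1] ¬req, and (req ∧ ¬grant) at every k in [7,j-1].
  j=7: rhs fails.
  j=8: rhs fails.
  j=9: rhs holds; lhs holds on [7,8]. k = 2.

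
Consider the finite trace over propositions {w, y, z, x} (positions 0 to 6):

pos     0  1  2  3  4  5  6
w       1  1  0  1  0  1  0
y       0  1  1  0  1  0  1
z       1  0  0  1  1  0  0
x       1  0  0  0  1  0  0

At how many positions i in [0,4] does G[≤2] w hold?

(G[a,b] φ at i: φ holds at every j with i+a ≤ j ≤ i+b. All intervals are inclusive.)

Evaluate at each i in [0,4]:
  i=0: ✗ (fails at j=2)
  i=1: ✗ (fails at j=2)
  i=2: ✗ (fails at j=2)
  i=3: ✗ (fails at j=4)
  i=4: ✗ (fails at j=4)
Positions where it holds: {} → 0.

0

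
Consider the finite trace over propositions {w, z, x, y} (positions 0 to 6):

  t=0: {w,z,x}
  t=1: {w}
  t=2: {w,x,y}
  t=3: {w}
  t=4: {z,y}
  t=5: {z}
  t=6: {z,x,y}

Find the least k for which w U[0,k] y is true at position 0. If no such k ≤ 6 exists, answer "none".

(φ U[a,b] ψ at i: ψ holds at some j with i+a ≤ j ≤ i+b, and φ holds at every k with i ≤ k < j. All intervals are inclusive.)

2

Need earliest j ≥ 0 with y, and w at every k in [0,j-1].
  j=0: rhs fails.
  j=1: rhs fails.
  j=2: rhs holds; lhs holds on [0,1]. k = 2.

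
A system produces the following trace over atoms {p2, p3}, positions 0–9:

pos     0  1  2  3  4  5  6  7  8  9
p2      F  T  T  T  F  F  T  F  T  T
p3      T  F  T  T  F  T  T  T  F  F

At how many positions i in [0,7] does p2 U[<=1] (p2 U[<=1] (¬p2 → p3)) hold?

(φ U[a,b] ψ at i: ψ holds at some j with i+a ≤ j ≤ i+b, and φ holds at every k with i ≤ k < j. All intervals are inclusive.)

Evaluate at each i in [0,7]:
  i=0: ✓ (rhs at j=0)
  i=1: ✓ (rhs at j=1)
  i=2: ✓ (rhs at j=2)
  i=3: ✓ (rhs at j=3)
  i=4: ✗ (lhs fails at k=4 before rhs at j=5)
  i=5: ✓ (rhs at j=5)
  i=6: ✓ (rhs at j=6)
  i=7: ✓ (rhs at j=7)
Positions where it holds: {0, 1, 2, 3, 5, 6, 7} → 7.

7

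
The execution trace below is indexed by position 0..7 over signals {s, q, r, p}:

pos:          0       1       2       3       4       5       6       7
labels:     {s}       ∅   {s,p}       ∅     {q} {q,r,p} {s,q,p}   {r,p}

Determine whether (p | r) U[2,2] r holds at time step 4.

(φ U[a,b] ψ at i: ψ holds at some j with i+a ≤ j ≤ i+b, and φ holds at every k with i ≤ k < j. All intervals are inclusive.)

No

Need some j in [6,6] with r, and (p | r) at every k in [4,j-1].
  j=6: r false.
No j in the window works → until fails.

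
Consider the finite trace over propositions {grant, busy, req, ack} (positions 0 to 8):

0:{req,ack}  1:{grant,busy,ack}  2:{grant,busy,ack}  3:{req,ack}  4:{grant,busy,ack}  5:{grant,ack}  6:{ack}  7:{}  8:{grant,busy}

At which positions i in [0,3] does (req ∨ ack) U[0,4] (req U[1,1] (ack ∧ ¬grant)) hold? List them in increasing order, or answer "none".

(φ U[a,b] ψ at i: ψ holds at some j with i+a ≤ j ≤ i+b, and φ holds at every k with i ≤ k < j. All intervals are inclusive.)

Evaluate at each i in [0,3]:
  i=0: ✗ (no rhs in [0,4])
  i=1: ✗ (no rhs in [1,5])
  i=2: ✗ (no rhs in [2,6])
  i=3: ✗ (no rhs in [3,7])

none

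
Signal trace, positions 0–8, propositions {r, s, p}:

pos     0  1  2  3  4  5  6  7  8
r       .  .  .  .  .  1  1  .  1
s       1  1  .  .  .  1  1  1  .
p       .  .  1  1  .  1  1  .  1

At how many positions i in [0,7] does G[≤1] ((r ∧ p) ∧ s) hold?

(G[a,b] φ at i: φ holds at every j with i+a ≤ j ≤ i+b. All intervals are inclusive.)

Evaluate at each i in [0,7]:
  i=0: ✗ (fails at j=0)
  i=1: ✗ (fails at j=1)
  i=2: ✗ (fails at j=2)
  i=3: ✗ (fails at j=3)
  i=4: ✗ (fails at j=4)
  i=5: ✓ (all of [5,6])
  i=6: ✗ (fails at j=7)
  i=7: ✗ (fails at j=7)
Positions where it holds: {5} → 1.

1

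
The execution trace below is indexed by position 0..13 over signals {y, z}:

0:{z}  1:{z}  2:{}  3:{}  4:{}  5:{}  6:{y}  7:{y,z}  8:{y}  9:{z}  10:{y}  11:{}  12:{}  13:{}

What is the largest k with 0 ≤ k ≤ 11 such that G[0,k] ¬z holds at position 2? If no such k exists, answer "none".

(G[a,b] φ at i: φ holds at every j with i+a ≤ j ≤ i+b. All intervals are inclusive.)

¬z must hold from j=2 onward; find where it first fails.
  j=2: holds
  j=3: holds
  j=4: holds
  j=5: holds
  j=6: holds
  j=7: fails
Holds on [2,6], so largest k = 4.

4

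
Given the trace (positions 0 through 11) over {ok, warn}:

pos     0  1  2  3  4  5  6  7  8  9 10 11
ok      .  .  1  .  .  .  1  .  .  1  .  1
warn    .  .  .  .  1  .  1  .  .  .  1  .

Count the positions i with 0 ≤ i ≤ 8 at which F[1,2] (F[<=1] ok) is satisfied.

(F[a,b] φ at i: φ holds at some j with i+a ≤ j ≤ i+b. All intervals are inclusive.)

8

Evaluate at each i in [0,8]:
  i=0: ✓ (witness j=1)
  i=1: ✓ (witness j=2)
  i=2: ✗ (none in [3,4])
  i=3: ✓ (witness j=5)
  i=4: ✓ (witness j=5)
  i=5: ✓ (witness j=6)
  i=6: ✓ (witness j=8)
  i=7: ✓ (witness j=8)
  i=8: ✓ (witness j=9)
Positions where it holds: {0, 1, 3, 4, 5, 6, 7, 8} → 8.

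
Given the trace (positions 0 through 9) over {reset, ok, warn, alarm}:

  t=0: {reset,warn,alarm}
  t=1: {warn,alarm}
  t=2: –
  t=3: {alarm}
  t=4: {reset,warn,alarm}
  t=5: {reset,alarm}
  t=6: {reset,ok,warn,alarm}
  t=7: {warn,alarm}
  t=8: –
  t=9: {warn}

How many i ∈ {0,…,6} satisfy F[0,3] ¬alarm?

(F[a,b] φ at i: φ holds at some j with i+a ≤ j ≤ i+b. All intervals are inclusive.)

5

Evaluate at each i in [0,6]:
  i=0: ✓ (witness j=2)
  i=1: ✓ (witness j=2)
  i=2: ✓ (witness j=2)
  i=3: ✗ (none in [3,6])
  i=4: ✗ (none in [4,7])
  i=5: ✓ (witness j=8)
  i=6: ✓ (witness j=8)
Positions where it holds: {0, 1, 2, 5, 6} → 5.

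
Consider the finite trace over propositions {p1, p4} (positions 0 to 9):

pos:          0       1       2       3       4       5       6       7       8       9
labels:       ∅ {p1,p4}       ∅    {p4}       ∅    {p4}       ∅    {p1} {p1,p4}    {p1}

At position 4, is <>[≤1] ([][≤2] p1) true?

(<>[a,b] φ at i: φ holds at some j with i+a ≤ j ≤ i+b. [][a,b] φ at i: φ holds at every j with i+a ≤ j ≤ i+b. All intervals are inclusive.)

No

Check [][≤2] p1 at each j in [4,5]:
  j=4: fails at 4
  j=5: fails at 5
No position in the window satisfies it → formula fails.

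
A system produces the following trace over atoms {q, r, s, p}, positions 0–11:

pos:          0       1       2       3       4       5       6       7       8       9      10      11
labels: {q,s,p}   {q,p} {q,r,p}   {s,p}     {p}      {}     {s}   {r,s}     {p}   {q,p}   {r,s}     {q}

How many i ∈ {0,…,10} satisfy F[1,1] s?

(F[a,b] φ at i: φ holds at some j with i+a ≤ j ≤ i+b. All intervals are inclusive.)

4

Evaluate at each i in [0,10]:
  i=0: ✗ (none in [1,1])
  i=1: ✗ (none in [2,2])
  i=2: ✓ (witness j=3)
  i=3: ✗ (none in [4,4])
  i=4: ✗ (none in [5,5])
  i=5: ✓ (witness j=6)
  i=6: ✓ (witness j=7)
  i=7: ✗ (none in [8,8])
  i=8: ✗ (none in [9,9])
  i=9: ✓ (witness j=10)
  i=10: ✗ (none in [11,11])
Positions where it holds: {2, 5, 6, 9} → 4.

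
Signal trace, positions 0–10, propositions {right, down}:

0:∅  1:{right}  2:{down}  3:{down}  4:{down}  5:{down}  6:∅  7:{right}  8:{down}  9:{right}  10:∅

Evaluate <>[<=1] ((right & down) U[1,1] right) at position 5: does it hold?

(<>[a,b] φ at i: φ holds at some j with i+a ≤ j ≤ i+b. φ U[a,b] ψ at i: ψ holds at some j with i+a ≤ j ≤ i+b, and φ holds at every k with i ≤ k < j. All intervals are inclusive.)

No

Check ((right & down) U[1,1] right) at each j in [5,6]:
  j=5: fails
  j=6: fails
No position in the window satisfies it → formula fails.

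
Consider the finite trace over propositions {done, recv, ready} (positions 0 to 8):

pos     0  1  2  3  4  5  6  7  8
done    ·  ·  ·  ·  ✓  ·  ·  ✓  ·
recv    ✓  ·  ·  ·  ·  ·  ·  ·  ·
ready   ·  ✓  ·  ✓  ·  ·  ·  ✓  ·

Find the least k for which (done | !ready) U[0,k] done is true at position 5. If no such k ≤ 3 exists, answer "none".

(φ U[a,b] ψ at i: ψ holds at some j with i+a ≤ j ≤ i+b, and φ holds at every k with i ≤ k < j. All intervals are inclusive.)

2

Need earliest j ≥ 5 with done, and (done | !ready) at every k in [5,j-1].
  j=5: rhs fails.
  j=6: rhs fails.
  j=7: rhs holds; lhs holds on [5,6]. k = 2.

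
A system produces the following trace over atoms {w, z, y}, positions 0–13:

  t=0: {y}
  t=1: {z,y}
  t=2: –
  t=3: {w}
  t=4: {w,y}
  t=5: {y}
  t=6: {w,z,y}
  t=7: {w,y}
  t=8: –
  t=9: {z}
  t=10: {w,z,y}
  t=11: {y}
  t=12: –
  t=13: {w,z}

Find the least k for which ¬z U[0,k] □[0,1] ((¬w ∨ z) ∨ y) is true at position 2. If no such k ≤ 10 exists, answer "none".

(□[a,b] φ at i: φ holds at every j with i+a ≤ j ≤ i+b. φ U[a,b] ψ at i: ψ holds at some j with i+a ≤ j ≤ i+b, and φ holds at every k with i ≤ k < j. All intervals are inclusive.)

2

Need earliest j ≥ 2 with □[0,1] ((¬w ∨ z) ∨ y), and ¬z at every k in [2,j-1].
  j=2: rhs fails.
  j=3: rhs fails.
  j=4: rhs holds; lhs holds on [2,3]. k = 2.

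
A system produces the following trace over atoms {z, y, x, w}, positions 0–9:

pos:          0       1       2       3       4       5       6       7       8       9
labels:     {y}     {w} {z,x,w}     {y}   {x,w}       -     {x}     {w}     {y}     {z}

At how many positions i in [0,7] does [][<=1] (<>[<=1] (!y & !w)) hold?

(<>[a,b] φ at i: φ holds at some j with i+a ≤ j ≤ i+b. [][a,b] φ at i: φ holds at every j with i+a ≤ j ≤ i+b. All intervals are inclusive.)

Evaluate at each i in [0,7]:
  i=0: ✗ (fails at j=0)
  i=1: ✗ (fails at j=1)
  i=2: ✗ (fails at j=2)
  i=3: ✗ (fails at j=3)
  i=4: ✓ (all of [4,5])
  i=5: ✓ (all of [5,6])
  i=6: ✗ (fails at j=7)
  i=7: ✗ (fails at j=7)
Positions where it holds: {4, 5} → 2.

2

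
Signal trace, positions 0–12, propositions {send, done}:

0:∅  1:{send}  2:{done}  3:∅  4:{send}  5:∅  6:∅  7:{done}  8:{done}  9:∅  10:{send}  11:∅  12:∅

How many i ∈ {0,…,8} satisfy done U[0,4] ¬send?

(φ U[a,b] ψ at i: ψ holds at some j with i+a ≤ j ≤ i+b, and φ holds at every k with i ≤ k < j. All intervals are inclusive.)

7

Evaluate at each i in [0,8]:
  i=0: ✓ (rhs at j=0)
  i=1: ✗ (lhs fails at k=1 before rhs at j=2)
  i=2: ✓ (rhs at j=2)
  i=3: ✓ (rhs at j=3)
  i=4: ✗ (lhs fails at k=4 before rhs at j=5)
  i=5: ✓ (rhs at j=5)
  i=6: ✓ (rhs at j=6)
  i=7: ✓ (rhs at j=7)
  i=8: ✓ (rhs at j=8)
Positions where it holds: {0, 2, 3, 5, 6, 7, 8} → 7.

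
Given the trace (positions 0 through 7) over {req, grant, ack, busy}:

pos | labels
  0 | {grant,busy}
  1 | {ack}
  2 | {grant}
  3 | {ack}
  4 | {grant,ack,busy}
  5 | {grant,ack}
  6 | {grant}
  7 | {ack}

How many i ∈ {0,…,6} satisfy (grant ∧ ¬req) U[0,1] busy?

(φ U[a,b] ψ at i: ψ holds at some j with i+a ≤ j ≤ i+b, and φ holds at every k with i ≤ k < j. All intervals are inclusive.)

2

Evaluate at each i in [0,6]:
  i=0: ✓ (rhs at j=0)
  i=1: ✗ (no rhs in [1,2])
  i=2: ✗ (no rhs in [2,3])
  i=3: ✗ (lhs fails at k=3 before rhs at j=4)
  i=4: ✓ (rhs at j=4)
  i=5: ✗ (no rhs in [5,6])
  i=6: ✗ (no rhs in [6,7])
Positions where it holds: {0, 4} → 2.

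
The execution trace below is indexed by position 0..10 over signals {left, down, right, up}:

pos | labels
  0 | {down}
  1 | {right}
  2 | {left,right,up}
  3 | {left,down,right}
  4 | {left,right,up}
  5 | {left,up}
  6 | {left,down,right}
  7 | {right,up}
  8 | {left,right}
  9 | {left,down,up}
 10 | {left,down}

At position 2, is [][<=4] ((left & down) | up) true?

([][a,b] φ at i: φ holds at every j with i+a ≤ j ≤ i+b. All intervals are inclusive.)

Check ((left & down) | up) at every j in [2,6]:
  j=2: true
  j=3: true
  j=4: true
  j=5: true
  j=6: true
All positions satisfy it → formula holds.

Holds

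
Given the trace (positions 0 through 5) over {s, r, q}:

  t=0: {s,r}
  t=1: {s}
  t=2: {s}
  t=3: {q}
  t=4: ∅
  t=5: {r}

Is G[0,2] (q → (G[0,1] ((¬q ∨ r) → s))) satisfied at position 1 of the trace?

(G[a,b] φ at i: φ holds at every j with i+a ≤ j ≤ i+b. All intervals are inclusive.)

No

Check (q → (G[0,1] ((¬q ∨ r) → s))) at every j in [1,3]:
  j=1: antecedent false → ✓
  j=2: antecedent false → ✓
  j=3: antecedent true; consequent fails at 4 → ✗
Fails at j=3 → formula fails.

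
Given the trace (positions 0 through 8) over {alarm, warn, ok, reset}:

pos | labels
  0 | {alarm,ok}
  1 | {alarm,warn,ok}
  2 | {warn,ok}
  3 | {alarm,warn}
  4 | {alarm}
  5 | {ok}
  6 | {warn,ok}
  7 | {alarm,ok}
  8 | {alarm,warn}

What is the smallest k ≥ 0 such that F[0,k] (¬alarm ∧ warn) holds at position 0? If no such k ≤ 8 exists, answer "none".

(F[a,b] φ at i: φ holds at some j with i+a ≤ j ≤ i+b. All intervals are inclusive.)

2

Scan j = 0,1,… for (¬alarm ∧ warn):
  j=0: fails
  j=1: fails
  j=2: holds
First hit at j=2, so smallest k = 2-0 = 2.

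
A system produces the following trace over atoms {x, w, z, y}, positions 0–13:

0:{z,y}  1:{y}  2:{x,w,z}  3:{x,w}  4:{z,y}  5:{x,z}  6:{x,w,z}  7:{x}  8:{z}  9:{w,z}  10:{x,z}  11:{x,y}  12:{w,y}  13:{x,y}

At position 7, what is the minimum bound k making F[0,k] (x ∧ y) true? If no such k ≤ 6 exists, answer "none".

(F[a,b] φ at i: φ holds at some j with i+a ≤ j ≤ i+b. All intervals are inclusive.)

4

Scan j = 7,8,… for (x ∧ y):
  j=7: fails
  j=8: fails
  j=9: fails
  j=10: fails
  j=11: holds
First hit at j=11, so smallest k = 11-7 = 4.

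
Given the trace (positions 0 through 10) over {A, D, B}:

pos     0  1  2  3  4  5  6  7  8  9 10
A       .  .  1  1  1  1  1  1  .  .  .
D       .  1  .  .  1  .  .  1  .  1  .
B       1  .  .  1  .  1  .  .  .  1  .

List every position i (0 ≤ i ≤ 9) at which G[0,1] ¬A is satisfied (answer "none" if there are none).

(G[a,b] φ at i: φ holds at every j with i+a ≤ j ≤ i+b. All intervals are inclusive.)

Evaluate at each i in [0,9]:
  i=0: ✓ (all of [0,1])
  i=1: ✗ (fails at j=2)
  i=2: ✗ (fails at j=2)
  i=3: ✗ (fails at j=3)
  i=4: ✗ (fails at j=4)
  i=5: ✗ (fails at j=5)
  i=6: ✗ (fails at j=6)
  i=7: ✗ (fails at j=7)
  i=8: ✓ (all of [8,9])
  i=9: ✓ (all of [9,10])

0, 8, 9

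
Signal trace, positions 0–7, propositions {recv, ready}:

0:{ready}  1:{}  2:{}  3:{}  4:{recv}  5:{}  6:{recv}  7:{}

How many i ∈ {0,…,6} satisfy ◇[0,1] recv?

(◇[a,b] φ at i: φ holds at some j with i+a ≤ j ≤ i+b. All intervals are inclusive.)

Evaluate at each i in [0,6]:
  i=0: ✗ (none in [0,1])
  i=1: ✗ (none in [1,2])
  i=2: ✗ (none in [2,3])
  i=3: ✓ (witness j=4)
  i=4: ✓ (witness j=4)
  i=5: ✓ (witness j=6)
  i=6: ✓ (witness j=6)
Positions where it holds: {3, 4, 5, 6} → 4.

4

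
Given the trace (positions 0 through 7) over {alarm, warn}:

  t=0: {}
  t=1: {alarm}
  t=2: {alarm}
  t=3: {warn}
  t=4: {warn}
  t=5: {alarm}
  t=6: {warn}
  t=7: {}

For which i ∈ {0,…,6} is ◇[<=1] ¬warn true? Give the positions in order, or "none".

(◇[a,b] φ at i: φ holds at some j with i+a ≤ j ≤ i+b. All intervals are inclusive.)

0, 1, 2, 4, 5, 6

Evaluate at each i in [0,6]:
  i=0: ✓ (witness j=0)
  i=1: ✓ (witness j=1)
  i=2: ✓ (witness j=2)
  i=3: ✗ (none in [3,4])
  i=4: ✓ (witness j=5)
  i=5: ✓ (witness j=5)
  i=6: ✓ (witness j=7)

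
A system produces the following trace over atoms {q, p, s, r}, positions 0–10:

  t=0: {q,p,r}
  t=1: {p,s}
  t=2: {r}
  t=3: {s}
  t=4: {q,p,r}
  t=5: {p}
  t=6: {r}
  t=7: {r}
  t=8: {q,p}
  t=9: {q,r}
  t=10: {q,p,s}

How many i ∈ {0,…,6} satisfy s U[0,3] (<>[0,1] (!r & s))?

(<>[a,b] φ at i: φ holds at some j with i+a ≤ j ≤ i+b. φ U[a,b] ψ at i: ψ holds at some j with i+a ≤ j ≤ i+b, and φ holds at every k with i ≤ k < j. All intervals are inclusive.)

4

Evaluate at each i in [0,6]:
  i=0: ✓ (rhs at j=0)
  i=1: ✓ (rhs at j=1)
  i=2: ✓ (rhs at j=2)
  i=3: ✓ (rhs at j=3)
  i=4: ✗ (no rhs in [4,7])
  i=5: ✗ (no rhs in [5,8])
  i=6: ✗ (lhs fails at k=6 before rhs at j=9)
Positions where it holds: {0, 1, 2, 3} → 4.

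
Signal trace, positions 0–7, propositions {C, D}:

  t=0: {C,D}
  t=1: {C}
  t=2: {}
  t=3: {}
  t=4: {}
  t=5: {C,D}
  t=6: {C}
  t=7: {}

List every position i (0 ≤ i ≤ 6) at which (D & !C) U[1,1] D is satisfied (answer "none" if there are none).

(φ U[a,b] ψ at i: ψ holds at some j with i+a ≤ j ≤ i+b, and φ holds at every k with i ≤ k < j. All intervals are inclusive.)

Evaluate at each i in [0,6]:
  i=0: ✗ (no rhs in [1,1])
  i=1: ✗ (no rhs in [2,2])
  i=2: ✗ (no rhs in [3,3])
  i=3: ✗ (no rhs in [4,4])
  i=4: ✗ (lhs fails at k=4 before rhs at j=5)
  i=5: ✗ (no rhs in [6,6])
  i=6: ✗ (no rhs in [7,7])

none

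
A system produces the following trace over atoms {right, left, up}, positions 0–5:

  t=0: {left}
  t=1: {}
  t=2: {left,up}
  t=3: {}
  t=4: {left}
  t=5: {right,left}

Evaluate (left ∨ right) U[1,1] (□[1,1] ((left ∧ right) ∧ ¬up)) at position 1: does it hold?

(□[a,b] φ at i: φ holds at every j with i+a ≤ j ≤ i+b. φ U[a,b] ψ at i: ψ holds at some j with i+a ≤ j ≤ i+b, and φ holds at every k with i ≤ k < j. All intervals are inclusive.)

Does not hold

Need some j in [2,2] with □[1,1] ((left ∧ right) ∧ ¬up), and (left ∨ right) at every k in [1,j-1].
  j=2: □[1,1] ((left ∧ right) ∧ ¬up) — fails at 3.
No j in the window works → until fails.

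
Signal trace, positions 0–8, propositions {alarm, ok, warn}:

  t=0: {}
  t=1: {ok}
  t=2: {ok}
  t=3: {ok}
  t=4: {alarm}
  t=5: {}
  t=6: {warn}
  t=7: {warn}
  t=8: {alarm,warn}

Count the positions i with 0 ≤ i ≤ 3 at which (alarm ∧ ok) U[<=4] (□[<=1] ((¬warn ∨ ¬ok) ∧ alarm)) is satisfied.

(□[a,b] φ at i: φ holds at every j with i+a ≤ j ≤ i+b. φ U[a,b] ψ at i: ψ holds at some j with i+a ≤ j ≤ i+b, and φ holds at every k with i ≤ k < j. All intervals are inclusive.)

Evaluate at each i in [0,3]:
  i=0: ✗ (no rhs in [0,4])
  i=1: ✗ (no rhs in [1,5])
  i=2: ✗ (no rhs in [2,6])
  i=3: ✗ (no rhs in [3,7])
Positions where it holds: {} → 0.

0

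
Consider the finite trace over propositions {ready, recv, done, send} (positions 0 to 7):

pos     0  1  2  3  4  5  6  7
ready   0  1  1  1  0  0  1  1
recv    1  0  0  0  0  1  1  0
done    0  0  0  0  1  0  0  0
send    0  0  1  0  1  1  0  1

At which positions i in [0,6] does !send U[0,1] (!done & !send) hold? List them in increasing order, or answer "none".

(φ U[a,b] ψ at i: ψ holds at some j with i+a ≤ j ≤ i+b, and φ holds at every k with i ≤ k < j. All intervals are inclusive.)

0, 1, 3, 6

Evaluate at each i in [0,6]:
  i=0: ✓ (rhs at j=0)
  i=1: ✓ (rhs at j=1)
  i=2: ✗ (lhs fails at k=2 before rhs at j=3)
  i=3: ✓ (rhs at j=3)
  i=4: ✗ (no rhs in [4,5])
  i=5: ✗ (lhs fails at k=5 before rhs at j=6)
  i=6: ✓ (rhs at j=6)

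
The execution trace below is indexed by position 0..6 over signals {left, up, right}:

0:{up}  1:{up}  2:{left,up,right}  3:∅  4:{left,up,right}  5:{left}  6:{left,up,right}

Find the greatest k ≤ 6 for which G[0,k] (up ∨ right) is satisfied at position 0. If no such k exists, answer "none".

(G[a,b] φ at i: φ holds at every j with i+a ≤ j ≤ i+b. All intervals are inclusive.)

(up ∨ right) must hold from j=0 onward; find where it first fails.
  j=0: holds
  j=1: holds
  j=2: holds
  j=3: fails
Holds on [0,2], so largest k = 2.

2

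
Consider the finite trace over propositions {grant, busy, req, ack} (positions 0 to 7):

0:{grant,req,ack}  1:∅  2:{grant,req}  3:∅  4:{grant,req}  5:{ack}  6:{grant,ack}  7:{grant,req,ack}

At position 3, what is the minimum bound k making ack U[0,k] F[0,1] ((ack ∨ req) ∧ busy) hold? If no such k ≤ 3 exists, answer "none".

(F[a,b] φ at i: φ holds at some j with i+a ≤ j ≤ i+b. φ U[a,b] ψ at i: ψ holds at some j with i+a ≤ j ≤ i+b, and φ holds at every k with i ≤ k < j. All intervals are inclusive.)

none

Need earliest j ≥ 3 with F[0,1] ((ack ∨ req) ∧ busy), and ack at every k in [3,j-1].
  j=3: rhs fails.
  j=4: rhs fails.
  j=5: rhs fails.
  j=6: rhs fails.
No witness within the range → none.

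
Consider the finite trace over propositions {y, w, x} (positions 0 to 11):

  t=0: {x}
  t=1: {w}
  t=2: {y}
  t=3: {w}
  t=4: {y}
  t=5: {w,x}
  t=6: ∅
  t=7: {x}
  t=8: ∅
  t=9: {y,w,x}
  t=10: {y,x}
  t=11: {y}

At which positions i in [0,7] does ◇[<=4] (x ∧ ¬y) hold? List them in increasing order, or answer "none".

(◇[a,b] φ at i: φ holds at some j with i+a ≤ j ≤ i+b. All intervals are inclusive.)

0, 1, 2, 3, 4, 5, 6, 7

Evaluate at each i in [0,7]:
  i=0: ✓ (witness j=0)
  i=1: ✓ (witness j=5)
  i=2: ✓ (witness j=5)
  i=3: ✓ (witness j=5)
  i=4: ✓ (witness j=5)
  i=5: ✓ (witness j=5)
  i=6: ✓ (witness j=7)
  i=7: ✓ (witness j=7)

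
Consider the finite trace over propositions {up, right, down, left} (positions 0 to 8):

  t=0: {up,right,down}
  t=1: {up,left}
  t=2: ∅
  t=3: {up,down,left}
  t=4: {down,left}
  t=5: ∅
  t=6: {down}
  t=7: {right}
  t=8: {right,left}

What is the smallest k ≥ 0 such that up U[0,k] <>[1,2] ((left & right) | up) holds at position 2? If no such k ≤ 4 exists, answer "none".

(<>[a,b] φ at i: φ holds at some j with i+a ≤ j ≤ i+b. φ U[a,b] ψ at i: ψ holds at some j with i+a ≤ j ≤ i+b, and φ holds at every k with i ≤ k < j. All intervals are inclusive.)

Need earliest j ≥ 2 with <>[1,2] ((left & right) | up), and up at every k in [2,j-1].
  j=2: rhs holds (empty prefix). k = 0.

0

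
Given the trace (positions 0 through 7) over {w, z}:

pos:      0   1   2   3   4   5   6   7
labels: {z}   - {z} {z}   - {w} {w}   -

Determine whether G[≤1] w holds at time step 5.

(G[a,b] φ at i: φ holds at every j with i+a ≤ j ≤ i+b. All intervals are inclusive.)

Yes

Check w at every j in [5,6]:
  j=5: true
  j=6: true
All positions satisfy it → formula holds.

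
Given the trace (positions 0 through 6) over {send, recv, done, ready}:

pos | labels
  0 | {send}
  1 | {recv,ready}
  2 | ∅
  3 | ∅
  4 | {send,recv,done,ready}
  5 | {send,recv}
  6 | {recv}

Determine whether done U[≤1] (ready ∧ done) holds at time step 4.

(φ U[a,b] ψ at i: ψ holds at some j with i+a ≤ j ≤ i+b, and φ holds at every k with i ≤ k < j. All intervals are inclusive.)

Holds

Need some j in [4,5] with (ready ∧ done), and done at every k in [4,j-1].
  j=4: (ready ∧ done) holds; no prefix to check → satisfied.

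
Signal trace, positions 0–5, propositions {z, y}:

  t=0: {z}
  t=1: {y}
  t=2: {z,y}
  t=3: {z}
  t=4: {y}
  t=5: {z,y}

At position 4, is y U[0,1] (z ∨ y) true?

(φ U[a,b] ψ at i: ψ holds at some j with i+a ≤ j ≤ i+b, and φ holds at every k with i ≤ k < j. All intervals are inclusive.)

Yes

Need some j in [4,5] with (z ∨ y), and y at every k in [4,j-1].
  j=4: (z ∨ y) holds; no prefix to check → satisfied.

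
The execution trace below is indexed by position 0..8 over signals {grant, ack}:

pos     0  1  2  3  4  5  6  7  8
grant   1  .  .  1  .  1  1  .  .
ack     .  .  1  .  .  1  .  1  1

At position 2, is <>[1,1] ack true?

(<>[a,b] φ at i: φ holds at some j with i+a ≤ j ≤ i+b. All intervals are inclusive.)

Check ack at each j in [3,3]:
  j=3: false
No position in the window satisfies it → formula fails.

Does not hold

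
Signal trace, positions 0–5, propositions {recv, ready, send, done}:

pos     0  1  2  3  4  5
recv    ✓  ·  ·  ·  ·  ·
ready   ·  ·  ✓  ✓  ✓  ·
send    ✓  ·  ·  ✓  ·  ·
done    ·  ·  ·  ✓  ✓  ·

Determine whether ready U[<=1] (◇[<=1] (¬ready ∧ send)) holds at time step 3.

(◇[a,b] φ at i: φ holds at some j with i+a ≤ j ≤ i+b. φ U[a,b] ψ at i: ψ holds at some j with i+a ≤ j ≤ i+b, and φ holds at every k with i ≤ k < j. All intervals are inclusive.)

Does not hold

Need some j in [3,4] with ◇[<=1] (¬ready ∧ send), and ready at every k in [3,j-1].
  j=3: ◇[<=1] (¬ready ∧ send) — fails (none in [3,4]).
  j=4: ◇[<=1] (¬ready ∧ send) — fails (none in [4,5]).
No j in the window works → until fails.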